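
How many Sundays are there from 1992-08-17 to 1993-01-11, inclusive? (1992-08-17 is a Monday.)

1992-08-17 is a Monday; the first Sunday on or after it is 1992-08-23 (6 days later).
From 1992-08-23 to 1993-01-11: 8 + 30 + 31 + 30 + 31 + 11 = 141 days (rest of August, September, October, November, December, January).
141 ÷ 7 = 20 full weeks with remainder 1, so 20 more Sundays after the first → 21.

21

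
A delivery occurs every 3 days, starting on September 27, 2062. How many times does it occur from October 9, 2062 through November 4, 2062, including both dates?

Occurrences land 3·i days after September 27, 2062 for i = 0, 1, 2, …
October 9, 2062 is 12 days after the start; 12 ÷ 3 = 4 remainder 0. First occurrence in the window: #5 on October 9, 2062 (4×3 = 12 days in).
November 4, 2062 is 38 days after the start; 38 ÷ 3 = 12 remainder 2. Last occurrence in the window: #13 on November 2, 2062.
Occurrences #5 through #13: 9 in total.

9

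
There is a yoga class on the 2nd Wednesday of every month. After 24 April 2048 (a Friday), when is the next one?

13 May 2048

April 2048 starts on a Wednesday; its first Wednesday is the 1st, so the 2nd Wednesday is the 8th — 8 April 2048.
That is not after 24 April 2048, so look at May 2048.
May 2048 starts on a Friday; its first Wednesday is the 6th, so the 2nd Wednesday is the 13th — 13 May 2048.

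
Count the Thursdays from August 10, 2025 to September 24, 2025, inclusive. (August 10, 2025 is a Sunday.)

6

August 10, 2025 is a Sunday; the first Thursday on or after it is August 14, 2025 (4 days later).
From August 14, 2025 to September 24, 2025: 17 + 24 = 41 days (rest of August, September).
41 ÷ 7 = 5 full weeks with remainder 6, so 5 more Thursdays after the first → 6.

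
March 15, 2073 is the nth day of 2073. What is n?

74

Days in months before March: 31 + 28 = 59.
Plus 15 days into March → day 74.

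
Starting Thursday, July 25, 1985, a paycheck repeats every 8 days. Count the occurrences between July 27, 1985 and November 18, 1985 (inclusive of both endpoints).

Occurrences land 8·i days after July 25, 1985 for i = 0, 1, 2, …
July 27, 1985 is 2 days after the start; 2 ÷ 8 = 0 remainder 2; since the remainder is 2, round up to i = 1. First occurrence in the window: #2 on August 2, 1985 (1×8 = 8 days in).
November 18, 1985 is 116 days after the start; 116 ÷ 8 = 14 remainder 4. Last occurrence in the window: #15 on November 14, 1985.
Occurrences #2 through #15: 14 in total.

14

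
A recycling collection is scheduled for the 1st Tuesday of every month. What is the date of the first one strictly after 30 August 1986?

2 September 1986

August 1986 starts on a Friday, so its 1st Tuesday is 5 August 1986 (4 days in).
That is not after 30 August 1986, so look at September 1986.
September 1986 starts on a Monday, so its 1st Tuesday is 2 September 1986 (1 day in).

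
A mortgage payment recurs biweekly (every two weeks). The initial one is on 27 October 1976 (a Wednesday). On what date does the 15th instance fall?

11 May 1977

The 15th occurrence is 14 intervals after the first: 14 × 14 = 196 days after 27 October 1976.
October has 31 days — 4 days to the end of October leaves 192.
November has 30 days (162 left).
December has 31 days (131 left).
January has 31 days (100 left).
February has 28 days (72 left).
March has 31 days (41 left).
April has 30 days (11 left).
11 days into May → 11 May 1977.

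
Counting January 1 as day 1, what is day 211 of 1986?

30 July 1986

January has 31 days (211 − 31 = 180 remain).
February has 28 days (180 − 28 = 152 remain).
March has 31 days (152 − 31 = 121 remain).
April has 30 days (121 − 30 = 91 remain).
May has 31 days (91 − 31 = 60 remain).
June has 30 days (60 − 30 = 30 remain).
30 into July → July 30.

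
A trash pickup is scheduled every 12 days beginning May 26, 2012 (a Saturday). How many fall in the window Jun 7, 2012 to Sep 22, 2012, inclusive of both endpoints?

9

Occurrences land 12·i days after May 26, 2012 for i = 0, 1, 2, …
Jun 7, 2012 is 12 days after the start; 12 ÷ 12 = 1 remainder 0. First occurrence in the window: #2 on Jun 7, 2012 (1×12 = 12 days in).
Sep 22, 2012 is 119 days after the start; 119 ÷ 12 = 9 remainder 11. Last occurrence in the window: #10 on Sep 11, 2012.
Occurrences #2 through #10: 9 in total.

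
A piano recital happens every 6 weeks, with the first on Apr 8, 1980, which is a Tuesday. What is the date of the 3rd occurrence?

The 3rd occurrence is 2 intervals after the first: 2 × 42 = 84 days after Apr 8, 1980.
Apr has 30 days — 22 days to the end of Apr leaves 62.
May has 31 days (31 left).
Jun has 30 days (1 left).
1 day into Jul → Jul 1, 1980.

Jul 1, 1980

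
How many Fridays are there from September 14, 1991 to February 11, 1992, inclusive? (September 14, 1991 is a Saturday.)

21

September 14, 1991 is a Saturday; the first Friday on or after it is September 20, 1991 (6 days later).
From September 20, 1991 to February 11, 1992: 10 + 31 + 30 + 31 + 31 + 11 = 144 days (rest of September, October, November, December, January, February).
144 ÷ 7 = 20 full weeks with remainder 4, so 20 more Fridays after the first → 21.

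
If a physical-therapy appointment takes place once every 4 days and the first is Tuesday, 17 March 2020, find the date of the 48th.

The 48th occurrence is 47 intervals after the first: 47 × 4 = 188 days after 17 March 2020.
March has 31 days — 14 days to the end of March leaves 174.
April has 30 days (144 left).
May has 31 days (113 left).
June has 30 days (83 left).
July has 31 days (52 left).
August has 31 days (21 left).
21 days into September → 21 September 2020.

21 September 2020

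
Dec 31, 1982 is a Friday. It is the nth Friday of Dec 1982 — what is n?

5th

Day 31 falls in week ⌈31/7⌉ of the month.
Days 1–7 hold the 1st Friday, 8–14 the 2nd, 15–21 the 3rd, 22–28 the 4th, 29–31 the 5th.
31 is in the range for the 5th.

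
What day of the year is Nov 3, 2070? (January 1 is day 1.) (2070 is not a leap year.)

307

Days in months before Nov: 31 + 28 + 31 + 30 + 31 + 30 + 31 + 31 + 30 + 31 = 304.
Plus 3 days into Nov → day 307.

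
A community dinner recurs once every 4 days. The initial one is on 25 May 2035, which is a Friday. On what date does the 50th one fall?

7 December 2035

The 50th occurrence is 49 intervals after the first: 49 × 4 = 196 days after 25 May 2035.
May has 31 days — 6 days to the end of May leaves 190.
June has 30 days (160 left).
July has 31 days (129 left).
August has 31 days (98 left).
September has 30 days (68 left).
October has 31 days (37 left).
November has 30 days (7 left).
7 days into December → 7 December 2035.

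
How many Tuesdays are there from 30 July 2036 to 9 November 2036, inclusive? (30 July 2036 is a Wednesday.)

30 July 2036 is a Wednesday; the first Tuesday on or after it is 5 August 2036 (6 days later).
From 5 August 2036 to 9 November 2036: 26 + 30 + 31 + 9 = 96 days (rest of August, September, October, November).
96 ÷ 7 = 13 full weeks with remainder 5, so 13 more Tuesdays after the first → 14.

14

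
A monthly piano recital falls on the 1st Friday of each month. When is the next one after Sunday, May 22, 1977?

May 1977 starts on a Sunday, so its 1st Friday is May 6, 1977 (5 days in).
That is not after May 22, 1977, so look at June 1977.
June 1977 starts on a Wednesday, so its 1st Friday is June 3, 1977 (2 days in).

June 3, 1977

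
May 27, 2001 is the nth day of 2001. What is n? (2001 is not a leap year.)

Days in months before May: 31 + 28 + 31 + 30 = 120.
Plus 27 days into May → day 147.

147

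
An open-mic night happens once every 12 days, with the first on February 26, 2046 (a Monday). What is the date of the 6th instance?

The 6th occurrence is 5 intervals after the first: 5 × 12 = 60 days after February 26, 2046.
February has 28 days — 2 days to the end of February leaves 58.
March has 31 days (27 left).
27 days into April → April 27, 2046.

April 27, 2046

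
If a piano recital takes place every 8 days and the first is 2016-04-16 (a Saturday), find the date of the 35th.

2017-01-13

The 35th occurrence is 34 intervals after the first: 34 × 8 = 272 days after 2016-04-16.
April has 30 days — 14 days to the end of April leaves 258.
May has 31 days (227 left).
June has 30 days (197 left).
July has 31 days (166 left).
August has 31 days (135 left).
September has 30 days (105 left).
October has 31 days (74 left).
November has 30 days (44 left).
December has 31 days (13 left).
13 days into January → 2017-01-13.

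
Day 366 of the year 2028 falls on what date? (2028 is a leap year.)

January has 31 days (366 − 31 = 335 remain).
February has 29 days (335 − 29 = 306 remain).
March has 31 days (306 − 31 = 275 remain).
April has 30 days (275 − 30 = 245 remain).
May has 31 days (245 − 31 = 214 remain).
June has 30 days (214 − 30 = 184 remain).
July has 31 days (184 − 31 = 153 remain).
August has 31 days (153 − 31 = 122 remain).
September has 30 days (122 − 30 = 92 remain).
October has 31 days (92 − 31 = 61 remain).
November has 30 days (61 − 30 = 31 remain).
31 into December → December 31.

December 31, 2028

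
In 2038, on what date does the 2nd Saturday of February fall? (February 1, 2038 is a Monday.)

February 2038 begins on a Monday, so the first Saturday is February 6 (5 days later).
The 2nd Saturday is 1 weeks later: 6 + 7 = 13.

February 13, 2038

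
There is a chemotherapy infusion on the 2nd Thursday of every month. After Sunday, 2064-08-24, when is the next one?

August 2064 starts on a Friday; its first Thursday is the 7th, so the 2nd Thursday is the 14th — 2064-08-14.
That is not after 2064-08-24, so look at September 2064.
September 2064 starts on a Monday; its first Thursday is the 4th, so the 2nd Thursday is the 11th — 2064-09-11.

2064-09-11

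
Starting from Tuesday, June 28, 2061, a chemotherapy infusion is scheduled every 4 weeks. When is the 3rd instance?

August 23, 2061

The 3rd occurrence is 2 intervals after the first: 2 × 28 = 56 days after June 28, 2061.
June has 30 days — 2 days to the end of June leaves 54.
July has 31 days (23 left).
23 days into August → August 23, 2061.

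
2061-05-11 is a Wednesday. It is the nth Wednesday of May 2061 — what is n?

Day 11 falls in week ⌈11/7⌉ of the month.
Days 1–7 hold the 1st Wednesday, 8–14 the 2nd, 15–21 the 3rd, 22–28 the 4th, 29–31 the 5th.
11 is in the range for the 2nd.

2nd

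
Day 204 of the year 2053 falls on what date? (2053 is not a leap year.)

Jan has 31 days (204 − 31 = 173 remain).
Feb has 28 days (173 − 28 = 145 remain).
Mar has 31 days (145 − 31 = 114 remain).
Apr has 30 days (114 − 30 = 84 remain).
May has 31 days (84 − 31 = 53 remain).
Jun has 30 days (53 − 30 = 23 remain).
23 into Jul → Jul 23.

Jul 23, 2053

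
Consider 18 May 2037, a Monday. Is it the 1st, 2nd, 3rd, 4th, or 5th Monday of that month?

Day 18 falls in week ⌈18/7⌉ of the month.
Days 1–7 hold the 1st Monday, 8–14 the 2nd, 15–21 the 3rd, 22–28 the 4th, 29–31 the 5th.
18 is in the range for the 3rd.

3rd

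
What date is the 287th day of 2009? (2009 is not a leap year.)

2009-10-14

January has 31 days (287 − 31 = 256 remain).
February has 28 days (256 − 28 = 228 remain).
March has 31 days (228 − 31 = 197 remain).
April has 30 days (197 − 30 = 167 remain).
May has 31 days (167 − 31 = 136 remain).
June has 30 days (136 − 30 = 106 remain).
July has 31 days (106 − 31 = 75 remain).
August has 31 days (75 − 31 = 44 remain).
September has 30 days (44 − 30 = 14 remain).
14 into October → October 14.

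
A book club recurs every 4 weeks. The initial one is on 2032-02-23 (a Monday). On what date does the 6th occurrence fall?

2032-07-12

The 6th occurrence is 5 intervals after the first: 5 × 28 = 140 days after 2032-02-23.
February has 29 days — 6 days to the end of February leaves 134.
March has 31 days (103 left).
April has 30 days (73 left).
May has 31 days (42 left).
June has 30 days (12 left).
12 days into July → 2032-07-12.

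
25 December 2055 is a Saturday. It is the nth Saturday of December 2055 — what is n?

4th

Day 25 falls in week ⌈25/7⌉ of the month.
Days 1–7 hold the 1st Saturday, 8–14 the 2nd, 15–21 the 3rd, 22–28 the 4th, 29–31 the 5th.
25 is in the range for the 4th.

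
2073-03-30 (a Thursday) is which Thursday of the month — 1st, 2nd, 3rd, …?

Day 30 falls in week ⌈30/7⌉ of the month.
Days 1–7 hold the 1st Thursday, 8–14 the 2nd, 15–21 the 3rd, 22–28 the 4th, 29–31 the 5th.
30 is in the range for the 5th.

5th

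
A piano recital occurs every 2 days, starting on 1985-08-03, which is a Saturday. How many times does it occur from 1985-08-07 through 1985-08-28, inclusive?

11

Occurrences land 2·i days after 1985-08-03 for i = 0, 1, 2, …
1985-08-07 is 4 days after the start; 4 ÷ 2 = 2 remainder 0. First occurrence in the window: #3 on 1985-08-07 (2×2 = 4 days in).
1985-08-28 is 25 days after the start; 25 ÷ 2 = 12 remainder 1. Last occurrence in the window: #13 on 1985-08-27.
Occurrences #3 through #13: 11 in total.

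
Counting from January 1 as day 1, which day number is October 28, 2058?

Days in months before October: 31 + 28 + 31 + 30 + 31 + 30 + 31 + 31 + 30 = 273.
Plus 28 days into October → day 301.

301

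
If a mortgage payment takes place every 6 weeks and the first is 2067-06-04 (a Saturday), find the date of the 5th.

The 5th occurrence is 4 intervals after the first: 4 × 42 = 168 days after 2067-06-04.
June has 30 days — 26 days to the end of June leaves 142.
July has 31 days (111 left).
August has 31 days (80 left).
September has 30 days (50 left).
October has 31 days (19 left).
19 days into November → 2067-11-19.

2067-11-19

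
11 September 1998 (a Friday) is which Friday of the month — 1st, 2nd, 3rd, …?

2nd

Day 11 falls in week ⌈11/7⌉ of the month.
Days 1–7 hold the 1st Friday, 8–14 the 2nd, 15–21 the 3rd, 22–28 the 4th, 29–31 the 5th.
11 is in the range for the 2nd.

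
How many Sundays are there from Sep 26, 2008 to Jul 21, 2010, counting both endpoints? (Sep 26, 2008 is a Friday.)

95

Sep 26, 2008 is a Friday; the first Sunday on or after it is Sep 28, 2008 (2 days later).
From Sep 28, 2008 to Jul 21, 2010: 94 + 365 + 202 = 661 days (rest of 2008, 2009, to Jul 21, 2010 in 2010).
661 ÷ 7 = 94 full weeks with remainder 3, so 94 more Sundays after the first → 95.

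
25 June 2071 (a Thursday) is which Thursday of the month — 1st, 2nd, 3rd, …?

4th

Day 25 falls in week ⌈25/7⌉ of the month.
Days 1–7 hold the 1st Thursday, 8–14 the 2nd, 15–21 the 3rd, 22–28 the 4th, 29–31 the 5th.
25 is in the range for the 4th.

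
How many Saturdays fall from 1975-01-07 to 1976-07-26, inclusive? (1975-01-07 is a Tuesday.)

81

1975-01-07 is a Tuesday; the first Saturday on or after it is 1975-01-11 (4 days later).
From 1975-01-11 to 1976-07-26: 354 + 208 = 562 days (rest of 1975, to 1976-07-26 in 1976).
562 ÷ 7 = 80 full weeks with remainder 2, so 80 more Saturdays after the first → 81.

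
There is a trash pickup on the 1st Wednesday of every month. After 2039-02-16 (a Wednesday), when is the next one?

February 2039 starts on a Tuesday, so its 1st Wednesday is 2039-02-02 (1 day in).
That is not after 2039-02-16, so look at March 2039.
March 2039 starts on a Tuesday, so its 1st Wednesday is 2039-03-02 (1 day in).

2039-03-02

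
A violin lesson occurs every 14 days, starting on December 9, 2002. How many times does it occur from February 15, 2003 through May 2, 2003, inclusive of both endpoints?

Occurrences land 14·i days after December 9, 2002 for i = 0, 1, 2, …
February 15, 2003 is 68 days after the start; 68 ÷ 14 = 4 remainder 12; since the remainder is 12, round up to i = 5. First occurrence in the window: #6 on February 17, 2003 (5×14 = 70 days in).
May 2, 2003 is 144 days after the start; 144 ÷ 14 = 10 remainder 4. Last occurrence in the window: #11 on April 28, 2003.
Occurrences #6 through #11: 6 in total.

6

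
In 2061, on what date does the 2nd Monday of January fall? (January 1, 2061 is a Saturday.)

2061-01-10

January 2061 begins on a Saturday, so the first Monday is January 3 (2 days later).
The 2nd Monday is 1 weeks later: 3 + 7 = 10.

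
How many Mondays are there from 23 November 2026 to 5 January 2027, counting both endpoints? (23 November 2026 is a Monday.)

23 November 2026 is a Monday; the first Monday on or after it is 23 November 2026.
From 23 November 2026 to 5 January 2027: 7 + 31 + 5 = 43 days (rest of November, December, January).
43 ÷ 7 = 6 full weeks with remainder 1, so 6 more Mondays after the first → 7.

7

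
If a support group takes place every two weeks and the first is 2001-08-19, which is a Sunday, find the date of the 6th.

The 6th occurrence is 5 intervals after the first: 5 × 14 = 70 days after 2001-08-19.
August has 31 days — 12 days to the end of August leaves 58.
September has 30 days (28 left).
28 days into October → 2001-10-28.

2001-10-28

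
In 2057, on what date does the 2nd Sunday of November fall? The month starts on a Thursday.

November 11, 2057

November 2057 begins on a Thursday, so the first Sunday is November 4 (3 days later).
The 2nd Sunday is 1 weeks later: 4 + 7 = 11.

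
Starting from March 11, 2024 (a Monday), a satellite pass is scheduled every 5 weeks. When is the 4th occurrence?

June 24, 2024

The 4th occurrence is 3 intervals after the first: 3 × 35 = 105 days after March 11, 2024.
March has 31 days — 20 days to the end of March leaves 85.
April has 30 days (55 left).
May has 31 days (24 left).
24 days into June → June 24, 2024.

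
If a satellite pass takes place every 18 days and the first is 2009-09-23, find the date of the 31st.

2011-03-17

The 31st occurrence is 30 intervals after the first: 30 × 18 = 540 days after 2009-09-23.
September has 30 days — 7 days to the end of September leaves 533.
From end of September to end of 2009 is 92 days (441 left).
2010 has 365 days (76 left).
January has 31 days (45 left).
February has 28 days (17 left).
17 days into March → 2011-03-17.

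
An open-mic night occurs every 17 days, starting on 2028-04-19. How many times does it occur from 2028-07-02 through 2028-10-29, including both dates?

Occurrences land 17·i days after 2028-04-19 for i = 0, 1, 2, …
2028-07-02 is 74 days after the start; 74 ÷ 17 = 4 remainder 6; since the remainder is 6, round up to i = 5. First occurrence in the window: #6 on 2028-07-13 (5×17 = 85 days in).
2028-10-29 is 193 days after the start; 193 ÷ 17 = 11 remainder 6. Last occurrence in the window: #12 on 2028-10-23.
Occurrences #6 through #12: 7 in total.

7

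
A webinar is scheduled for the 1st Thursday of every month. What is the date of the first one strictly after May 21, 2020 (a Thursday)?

May 2020 starts on a Friday, so its 1st Thursday is May 7, 2020 (6 days in).
That is not after May 21, 2020, so look at June 2020.
June 2020 starts on a Monday, so its 1st Thursday is June 4, 2020 (3 days in).

June 4, 2020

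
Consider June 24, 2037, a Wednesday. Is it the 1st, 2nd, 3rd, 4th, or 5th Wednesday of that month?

4th

Day 24 falls in week ⌈24/7⌉ of the month.
Days 1–7 hold the 1st Wednesday, 8–14 the 2nd, 15–21 the 3rd, 22–28 the 4th, 29–31 the 5th.
24 is in the range for the 4th.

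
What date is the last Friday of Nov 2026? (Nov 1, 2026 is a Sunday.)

Nov 2026 begins on a Sunday, so the first Friday is Nov 6 (5 days later).
Nov 2026 has 30 days. Adding weeks: 6, 13, 20, 27 — the last one ≤ 30 is the 27th.

Nov 27, 2026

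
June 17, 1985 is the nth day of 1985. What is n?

168

Days in months before June: 31 + 28 + 31 + 30 + 31 = 151.
Plus 17 days into June → day 168.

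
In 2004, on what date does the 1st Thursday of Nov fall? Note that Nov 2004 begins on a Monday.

Nov 4, 2004

Nov 2004 begins on a Monday, so the first Thursday is Nov 4 (3 days later).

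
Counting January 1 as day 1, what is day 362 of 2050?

December 28, 2050

January has 31 days (362 − 31 = 331 remain).
February has 28 days (331 − 28 = 303 remain).
March has 31 days (303 − 31 = 272 remain).
April has 30 days (272 − 30 = 242 remain).
May has 31 days (242 − 31 = 211 remain).
June has 30 days (211 − 30 = 181 remain).
July has 31 days (181 − 31 = 150 remain).
August has 31 days (150 − 31 = 119 remain).
September has 30 days (119 − 30 = 89 remain).
October has 31 days (89 − 31 = 58 remain).
November has 30 days (58 − 30 = 28 remain).
28 into December → December 28.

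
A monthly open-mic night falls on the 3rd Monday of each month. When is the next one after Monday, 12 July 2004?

19 July 2004

July 2004 starts on a Thursday; its first Monday is the 5th, so the 3rd Monday is the 19th — 19 July 2004.
19 July 2004 is after 12 July 2004, so that is the next one.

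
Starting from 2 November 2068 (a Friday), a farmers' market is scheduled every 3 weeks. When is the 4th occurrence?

4 January 2069

The 4th occurrence is 3 intervals after the first: 3 × 21 = 63 days after 2 November 2068.
November has 30 days — 28 days to the end of November leaves 35.
December has 31 days (4 left).
4 days into January → 4 January 2069.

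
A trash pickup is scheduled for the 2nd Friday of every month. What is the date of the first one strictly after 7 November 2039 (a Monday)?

November 2039 starts on a Tuesday; its first Friday is the 4th, so the 2nd Friday is the 11th — 11 November 2039.
11 November 2039 is after 7 November 2039, so that is the next one.

11 November 2039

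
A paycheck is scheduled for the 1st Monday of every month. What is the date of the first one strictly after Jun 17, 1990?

Jun 1990 starts on a Friday, so its 1st Monday is Jun 4, 1990 (3 days in).
That is not after Jun 17, 1990, so look at Jul 1990.
Jul 1990 starts on a Sunday, so its 1st Monday is Jul 2, 1990 (1 day in).

Jul 2, 1990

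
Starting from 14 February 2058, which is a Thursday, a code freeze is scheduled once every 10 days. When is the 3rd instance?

6 March 2058

The 3rd occurrence is 2 intervals after the first: 2 × 10 = 20 days after 14 February 2058.
February has 28 days — 14 days to the end of February leaves 6.
6 days into March → 6 March 2058.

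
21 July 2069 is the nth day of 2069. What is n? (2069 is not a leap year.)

Days in months before July: 31 + 28 + 31 + 30 + 31 + 30 = 181.
Plus 21 days into July → day 202.

202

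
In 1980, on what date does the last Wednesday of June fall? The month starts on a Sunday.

June 1980 begins on a Sunday, so the first Wednesday is June 4 (3 days later).
June 1980 has 30 days. Adding weeks: 4, 11, 18, 25 — the last one ≤ 30 is the 25th.

25 June 1980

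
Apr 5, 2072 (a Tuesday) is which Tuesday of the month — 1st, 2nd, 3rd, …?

1st

Day 5 falls in week ⌈5/7⌉ of the month.
Days 1–7 hold the 1st Tuesday, 8–14 the 2nd, 15–21 the 3rd, 22–28 the 4th, 29–31 the 5th.
5 is in the range for the 1st.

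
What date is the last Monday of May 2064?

May 26, 2064

The first Monday of May 2064 is May 5.
May 2064 has 31 days. Adding weeks: 5, 12, 19, 26 — the last one ≤ 31 is the 26th.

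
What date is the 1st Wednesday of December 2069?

December 4, 2069

December 2069 begins on a Sunday, so the first Wednesday is December 4 (3 days later).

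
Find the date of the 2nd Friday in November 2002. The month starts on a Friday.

November 8, 2002

November 2002 begins on a Friday, so the first Friday is November 1.
The 2nd Friday is 1 weeks later: 1 + 7 = 8.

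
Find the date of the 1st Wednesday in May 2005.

The first Wednesday of May 2005 is May 4.

May 4, 2005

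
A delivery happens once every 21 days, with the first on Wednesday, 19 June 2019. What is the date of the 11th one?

The 11th occurrence is 10 intervals after the first: 10 × 21 = 210 days after 19 June 2019.
June has 30 days — 11 days to the end of June leaves 199.
July has 31 days (168 left).
August has 31 days (137 left).
September has 30 days (107 left).
October has 31 days (76 left).
November has 30 days (46 left).
December has 31 days (15 left).
15 days into January → 15 January 2020.

15 January 2020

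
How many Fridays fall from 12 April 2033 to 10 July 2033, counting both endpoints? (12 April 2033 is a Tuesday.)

12 April 2033 is a Tuesday; the first Friday on or after it is 15 April 2033 (3 days later).
From 15 April 2033 to 10 July 2033: 15 + 31 + 30 + 10 = 86 days (rest of April, May, June, July).
86 ÷ 7 = 12 full weeks with remainder 2, so 12 more Fridays after the first → 13.

13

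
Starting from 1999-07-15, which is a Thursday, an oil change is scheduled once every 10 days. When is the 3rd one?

The 3rd occurrence is 2 intervals after the first: 2 × 10 = 20 days after 1999-07-15.
July has 31 days — 16 days to the end of July leaves 4.
4 days into August → 1999-08-04.

1999-08-04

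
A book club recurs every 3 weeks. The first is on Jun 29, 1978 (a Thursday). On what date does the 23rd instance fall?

Oct 4, 1979

The 23rd occurrence is 22 intervals after the first: 22 × 21 = 462 days after Jun 29, 1978.
Jun has 30 days — 1 day to the end of Jun leaves 461.
From end of Jun to end of 1978 is 184 days (277 left).
Jan has 31 days (246 left).
Feb has 28 days (218 left).
Mar has 31 days (187 left).
Apr has 30 days (157 left).
May has 31 days (126 left).
Jun has 30 days (96 left).
Jul has 31 days (65 left).
Aug has 31 days (34 left).
Sep has 30 days (4 left).
4 days into Oct → Oct 4, 1979.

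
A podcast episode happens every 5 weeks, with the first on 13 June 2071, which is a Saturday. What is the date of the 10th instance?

The 10th occurrence is 9 intervals after the first: 9 × 35 = 315 days after 13 June 2071.
June has 30 days — 17 days to the end of June leaves 298.
July has 31 days (267 left).
August has 31 days (236 left).
September has 30 days (206 left).
October has 31 days (175 left).
November has 30 days (145 left).
December has 31 days (114 left).
January has 31 days (83 left).
February has 29 days (54 left).
March has 31 days (23 left).
23 days into April → 23 April 2072.

23 April 2072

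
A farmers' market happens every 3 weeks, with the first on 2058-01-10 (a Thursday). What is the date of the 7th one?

The 7th occurrence is 6 intervals after the first: 6 × 21 = 126 days after 2058-01-10.
January has 31 days — 21 days to the end of January leaves 105.
February has 28 days (77 left).
March has 31 days (46 left).
April has 30 days (16 left).
16 days into May → 2058-05-16.

2058-05-16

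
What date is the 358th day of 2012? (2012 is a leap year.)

January has 31 days (358 − 31 = 327 remain).
February has 29 days (327 − 29 = 298 remain).
March has 31 days (298 − 31 = 267 remain).
April has 30 days (267 − 30 = 237 remain).
May has 31 days (237 − 31 = 206 remain).
June has 30 days (206 − 30 = 176 remain).
July has 31 days (176 − 31 = 145 remain).
August has 31 days (145 − 31 = 114 remain).
September has 30 days (114 − 30 = 84 remain).
October has 31 days (84 − 31 = 53 remain).
November has 30 days (53 − 30 = 23 remain).
23 into December → December 23.

December 23, 2012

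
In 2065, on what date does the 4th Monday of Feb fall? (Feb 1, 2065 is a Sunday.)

Feb 2065 begins on a Sunday, so the first Monday is Feb 2 (1 day later).
The 4th Monday is 3 weeks later: 2 + 21 = 23.

Feb 23, 2065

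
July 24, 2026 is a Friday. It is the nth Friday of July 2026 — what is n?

4th

Day 24 falls in week ⌈24/7⌉ of the month.
Days 1–7 hold the 1st Friday, 8–14 the 2nd, 15–21 the 3rd, 22–28 the 4th, 29–31 the 5th.
24 is in the range for the 4th.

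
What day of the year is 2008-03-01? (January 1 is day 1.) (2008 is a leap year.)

Days in months before March: 31 + 29 = 60.
Plus 1 day into March → day 61.

61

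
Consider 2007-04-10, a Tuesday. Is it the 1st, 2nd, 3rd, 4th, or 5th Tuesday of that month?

2nd

Day 10 falls in week ⌈10/7⌉ of the month.
Days 1–7 hold the 1st Tuesday, 8–14 the 2nd, 15–21 the 3rd, 22–28 the 4th, 29–31 the 5th.
10 is in the range for the 2nd.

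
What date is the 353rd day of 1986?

1986-12-19

January has 31 days (353 − 31 = 322 remain).
February has 28 days (322 − 28 = 294 remain).
March has 31 days (294 − 31 = 263 remain).
April has 30 days (263 − 30 = 233 remain).
May has 31 days (233 − 31 = 202 remain).
June has 30 days (202 − 30 = 172 remain).
July has 31 days (172 − 31 = 141 remain).
August has 31 days (141 − 31 = 110 remain).
September has 30 days (110 − 30 = 80 remain).
October has 31 days (80 − 31 = 49 remain).
November has 30 days (49 − 30 = 19 remain).
19 into December → December 19.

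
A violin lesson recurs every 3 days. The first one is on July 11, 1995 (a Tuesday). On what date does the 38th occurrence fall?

October 30, 1995

The 38th occurrence is 37 intervals after the first: 37 × 3 = 111 days after July 11, 1995.
July has 31 days — 20 days to the end of July leaves 91.
August has 31 days (60 left).
September has 30 days (30 left).
30 days into October → October 30, 1995.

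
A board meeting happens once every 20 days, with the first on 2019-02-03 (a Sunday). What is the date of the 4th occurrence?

The 4th occurrence is 3 intervals after the first: 3 × 20 = 60 days after 2019-02-03.
February has 28 days — 25 days to the end of February leaves 35.
March has 31 days (4 left).
4 days into April → 2019-04-04.

2019-04-04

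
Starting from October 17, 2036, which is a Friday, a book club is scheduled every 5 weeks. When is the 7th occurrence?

May 15, 2037

The 7th occurrence is 6 intervals after the first: 6 × 35 = 210 days after October 17, 2036.
October has 31 days — 14 days to the end of October leaves 196.
November has 30 days (166 left).
December has 31 days (135 left).
January has 31 days (104 left).
February has 28 days (76 left).
March has 31 days (45 left).
April has 30 days (15 left).
15 days into May → May 15, 2037.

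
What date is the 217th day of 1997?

1997-08-05

January has 31 days (217 − 31 = 186 remain).
February has 28 days (186 − 28 = 158 remain).
March has 31 days (158 − 31 = 127 remain).
April has 30 days (127 − 30 = 97 remain).
May has 31 days (97 − 31 = 66 remain).
June has 30 days (66 − 30 = 36 remain).
July has 31 days (36 − 31 = 5 remain).
5 into August → August 5.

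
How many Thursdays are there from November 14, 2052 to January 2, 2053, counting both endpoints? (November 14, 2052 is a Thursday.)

November 14, 2052 is a Thursday; the first Thursday on or after it is November 14, 2052.
From November 14, 2052 to January 2, 2053: 16 + 31 + 2 = 49 days (rest of November, December, January).
49 ÷ 7 = 7 full weeks with remainder 0, so 7 more Thursdays after the first → 8.

8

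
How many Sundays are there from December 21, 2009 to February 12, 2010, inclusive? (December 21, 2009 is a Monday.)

December 21, 2009 is a Monday; the first Sunday on or after it is December 27, 2009 (6 days later).
From December 27, 2009 to February 12, 2010: 4 + 31 + 12 = 47 days (rest of December, January, February).
47 ÷ 7 = 6 full weeks with remainder 5, so 6 more Sundays after the first → 7.

7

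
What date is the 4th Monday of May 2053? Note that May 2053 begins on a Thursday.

26 May 2053

May 2053 begins on a Thursday, so the first Monday is May 5 (4 days later).
The 4th Monday is 3 weeks later: 5 + 21 = 26.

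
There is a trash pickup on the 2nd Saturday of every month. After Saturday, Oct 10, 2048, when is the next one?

Nov 14, 2048

Oct 2048 starts on a Thursday; its first Saturday is the 3rd, so the 2nd Saturday is the 10th — Oct 10, 2048.
That is not after Oct 10, 2048, so look at Nov 2048.
Nov 2048 starts on a Sunday; its first Saturday is the 7th, so the 2nd Saturday is the 14th — Nov 14, 2048.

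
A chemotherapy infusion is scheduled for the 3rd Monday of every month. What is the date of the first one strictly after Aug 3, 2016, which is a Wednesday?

Aug 2016 starts on a Monday; its first Monday is the 1st, so the 3rd Monday is the 15th — Aug 15, 2016.
Aug 15, 2016 is after Aug 3, 2016, so that is the next one.

Aug 15, 2016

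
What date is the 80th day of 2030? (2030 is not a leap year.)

January has 31 days (80 − 31 = 49 remain).
February has 28 days (49 − 28 = 21 remain).
21 into March → March 21.

2030-03-21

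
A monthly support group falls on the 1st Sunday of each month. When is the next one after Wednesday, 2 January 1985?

6 January 1985

January 1985 starts on a Tuesday, so its 1st Sunday is 6 January 1985 (5 days in).
6 January 1985 is after 2 January 1985, so that is the next one.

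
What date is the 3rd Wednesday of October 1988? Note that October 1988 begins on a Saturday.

October 1988 begins on a Saturday, so the first Wednesday is October 5 (4 days later).
The 3rd Wednesday is 2 weeks later: 5 + 14 = 19.

1988-10-19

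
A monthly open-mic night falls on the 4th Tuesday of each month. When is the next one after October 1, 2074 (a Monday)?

October 2074 starts on a Monday; its first Tuesday is the 2nd, so the 4th Tuesday is the 23rd — October 23, 2074.
October 23, 2074 is after October 1, 2074, so that is the next one.

October 23, 2074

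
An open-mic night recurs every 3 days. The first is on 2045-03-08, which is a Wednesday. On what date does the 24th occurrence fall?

The 24th occurrence is 23 intervals after the first: 23 × 3 = 69 days after 2045-03-08.
March has 31 days — 23 days to the end of March leaves 46.
April has 30 days (16 left).
16 days into May → 2045-05-16.

2045-05-16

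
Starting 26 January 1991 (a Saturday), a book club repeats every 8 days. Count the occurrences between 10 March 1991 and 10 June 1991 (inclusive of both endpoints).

11

Occurrences land 8·i days after 26 January 1991 for i = 0, 1, 2, …
10 March 1991 is 43 days after the start; 43 ÷ 8 = 5 remainder 3; since the remainder is 3, round up to i = 6. First occurrence in the window: #7 on 15 March 1991 (6×8 = 48 days in).
10 June 1991 is 135 days after the start; 135 ÷ 8 = 16 remainder 7. Last occurrence in the window: #17 on 3 June 1991.
Occurrences #7 through #17: 11 in total.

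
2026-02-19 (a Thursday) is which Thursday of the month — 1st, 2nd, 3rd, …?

3rd

Day 19 falls in week ⌈19/7⌉ of the month.
Days 1–7 hold the 1st Thursday, 8–14 the 2nd, 15–21 the 3rd, 22–28 the 4th, 29–31 the 5th.
19 is in the range for the 3rd.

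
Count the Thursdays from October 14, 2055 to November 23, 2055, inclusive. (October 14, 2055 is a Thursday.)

6

October 14, 2055 is a Thursday; the first Thursday on or after it is October 14, 2055.
From October 14, 2055 to November 23, 2055: 17 + 23 = 40 days (rest of October, November).
40 ÷ 7 = 5 full weeks with remainder 5, so 5 more Thursdays after the first → 6.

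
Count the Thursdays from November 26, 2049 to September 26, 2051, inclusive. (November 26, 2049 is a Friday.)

95

November 26, 2049 is a Friday; the first Thursday on or after it is December 2, 2049 (6 days later).
From December 2, 2049 to September 26, 2051: 29 + 365 + 269 = 663 days (rest of 2049, 2050, to September 26, 2051 in 2051).
663 ÷ 7 = 94 full weeks with remainder 5, so 94 more Thursdays after the first → 95.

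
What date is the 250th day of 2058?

September 7, 2058

January has 31 days (250 − 31 = 219 remain).
February has 28 days (219 − 28 = 191 remain).
March has 31 days (191 − 31 = 160 remain).
April has 30 days (160 − 30 = 130 remain).
May has 31 days (130 − 31 = 99 remain).
June has 30 days (99 − 30 = 69 remain).
July has 31 days (69 − 31 = 38 remain).
August has 31 days (38 − 31 = 7 remain).
7 into September → September 7.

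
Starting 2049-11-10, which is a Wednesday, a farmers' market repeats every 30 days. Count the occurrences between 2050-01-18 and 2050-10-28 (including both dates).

9

Occurrences land 30·i days after 2049-11-10 for i = 0, 1, 2, …
2050-01-18 is 69 days after the start; 69 ÷ 30 = 2 remainder 9; since the remainder is 9, round up to i = 3. First occurrence in the window: #4 on 2050-02-08 (3×30 = 90 days in).
2050-10-28 is 352 days after the start; 352 ÷ 30 = 11 remainder 22. Last occurrence in the window: #12 on 2050-10-06.
Occurrences #4 through #12: 9 in total.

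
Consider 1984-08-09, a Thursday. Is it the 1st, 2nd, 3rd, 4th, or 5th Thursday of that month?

2nd

Day 9 falls in week ⌈9/7⌉ of the month.
Days 1–7 hold the 1st Thursday, 8–14 the 2nd, 15–21 the 3rd, 22–28 the 4th, 29–31 the 5th.
9 is in the range for the 2nd.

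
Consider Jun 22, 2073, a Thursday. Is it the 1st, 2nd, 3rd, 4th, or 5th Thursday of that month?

Day 22 falls in week ⌈22/7⌉ of the month.
Days 1–7 hold the 1st Thursday, 8–14 the 2nd, 15–21 the 3rd, 22–28 the 4th, 29–31 the 5th.
22 is in the range for the 4th.

4th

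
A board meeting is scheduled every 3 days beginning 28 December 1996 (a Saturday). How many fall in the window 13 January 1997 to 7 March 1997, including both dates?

18

Occurrences land 3·i days after 28 December 1996 for i = 0, 1, 2, …
13 January 1997 is 16 days after the start; 16 ÷ 3 = 5 remainder 1; since the remainder is 1, round up to i = 6. First occurrence in the window: #7 on 15 January 1997 (6×3 = 18 days in).
7 March 1997 is 69 days after the start; 69 ÷ 3 = 23 remainder 0. Last occurrence in the window: #24 on 7 March 1997.
Occurrences #7 through #24: 18 in total.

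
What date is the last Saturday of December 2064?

27 December 2064

December 2064 begins on a Monday, so the first Saturday is December 6 (5 days later).
December 2064 has 31 days. Adding weeks: 6, 13, 20, 27 — the last one ≤ 31 is the 27th.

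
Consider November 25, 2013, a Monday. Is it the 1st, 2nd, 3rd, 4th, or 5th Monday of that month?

4th

Day 25 falls in week ⌈25/7⌉ of the month.
Days 1–7 hold the 1st Monday, 8–14 the 2nd, 15–21 the 3rd, 22–28 the 4th, 29–31 the 5th.
25 is in the range for the 4th.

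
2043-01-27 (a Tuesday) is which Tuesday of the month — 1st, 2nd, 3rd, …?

Day 27 falls in week ⌈27/7⌉ of the month.
Days 1–7 hold the 1st Tuesday, 8–14 the 2nd, 15–21 the 3rd, 22–28 the 4th, 29–31 the 5th.
27 is in the range for the 4th.

4th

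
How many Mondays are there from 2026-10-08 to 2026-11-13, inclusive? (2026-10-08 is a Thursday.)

5

2026-10-08 is a Thursday; the first Monday on or after it is 2026-10-12 (4 days later).
From 2026-10-12 to 2026-11-13: 19 + 13 = 32 days (rest of October, November).
32 ÷ 7 = 4 full weeks with remainder 4, so 4 more Mondays after the first → 5.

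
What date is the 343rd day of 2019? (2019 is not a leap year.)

9 December 2019

January has 31 days (343 − 31 = 312 remain).
February has 28 days (312 − 28 = 284 remain).
March has 31 days (284 − 31 = 253 remain).
April has 30 days (253 − 30 = 223 remain).
May has 31 days (223 − 31 = 192 remain).
June has 30 days (192 − 30 = 162 remain).
July has 31 days (162 − 31 = 131 remain).
August has 31 days (131 − 31 = 100 remain).
September has 30 days (100 − 30 = 70 remain).
October has 31 days (70 − 31 = 39 remain).
November has 30 days (39 − 30 = 9 remain).
9 into December → December 9.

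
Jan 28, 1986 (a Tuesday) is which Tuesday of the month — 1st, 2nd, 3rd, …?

Day 28 falls in week ⌈28/7⌉ of the month.
Days 1–7 hold the 1st Tuesday, 8–14 the 2nd, 15–21 the 3rd, 22–28 the 4th, 29–31 the 5th.
28 is in the range for the 4th.

4th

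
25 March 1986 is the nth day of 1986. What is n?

84

Days in months before March: 31 + 28 = 59.
Plus 25 days into March → day 84.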